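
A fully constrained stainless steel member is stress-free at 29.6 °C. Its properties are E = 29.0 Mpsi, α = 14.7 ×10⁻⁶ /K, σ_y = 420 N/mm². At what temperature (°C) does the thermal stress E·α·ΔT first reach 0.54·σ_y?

107 °C

E = 29.0 Mpsi = 199.9 GPa.
σ_y = 420 N/mm² = 420.0 MPa.
E·α·ΔT = 226.8 MPa ⇒ ΔT = 226.8 / (199.9×10³ × 14.7×10⁻⁶) = 77.16 K.
T = 29.6 + 77.16 = 106.8 °C.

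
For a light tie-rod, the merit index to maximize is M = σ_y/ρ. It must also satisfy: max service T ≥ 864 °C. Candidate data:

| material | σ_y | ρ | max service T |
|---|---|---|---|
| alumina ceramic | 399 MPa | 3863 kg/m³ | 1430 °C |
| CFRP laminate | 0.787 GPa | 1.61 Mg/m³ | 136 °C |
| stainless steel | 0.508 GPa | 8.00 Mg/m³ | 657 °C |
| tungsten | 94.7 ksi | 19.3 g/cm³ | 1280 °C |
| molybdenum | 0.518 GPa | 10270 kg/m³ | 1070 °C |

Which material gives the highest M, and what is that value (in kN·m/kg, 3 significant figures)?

alumina ceramic, M = 103 kN·m/kg

Screen on constraints: max service T ≥ 864 °C. Survivors: alumina ceramic, tungsten, molybdenum.
Normalizing units and computing the index:
  alumina ceramic: σ_y = 399.0 MPa, ρ = 3863 kg/m³
  tungsten: σ_y = 652.9 MPa, ρ = 19300 kg/m³
  molybdenum: σ_y = 518.0 MPa, ρ = 10270 kg/m³
  alumina ceramic: M = 103 kN·m/kg
  molybdenum: M = 50.4 kN·m/kg
  tungsten: M = 33.8 kN·m/kg
Highest index: alumina ceramic.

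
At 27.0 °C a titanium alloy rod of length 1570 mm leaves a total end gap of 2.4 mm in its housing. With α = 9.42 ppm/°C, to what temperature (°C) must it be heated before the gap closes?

189 °C

α·L₀·ΔT = 2.4 mm ⇒ ΔT = 2.4 / (9.42×10⁻⁶ × 1570.0) = 162.3 K.
T = 27.0 + 162.3 = 189.3 °C.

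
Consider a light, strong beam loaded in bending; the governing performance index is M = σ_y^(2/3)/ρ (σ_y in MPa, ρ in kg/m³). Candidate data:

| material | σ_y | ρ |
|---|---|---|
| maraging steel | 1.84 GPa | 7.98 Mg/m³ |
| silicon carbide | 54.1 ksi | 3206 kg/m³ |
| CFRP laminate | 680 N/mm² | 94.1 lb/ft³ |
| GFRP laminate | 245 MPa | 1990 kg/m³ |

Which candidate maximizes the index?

In SI units:
  maraging steel: σ_y = 1840 MPa, ρ = 7980 kg/m³
  silicon carbide: σ_y = 373.0 MPa, ρ = 3206 kg/m³
  CFRP laminate: σ_y = 680.0 MPa, ρ = 1507 kg/m³
  GFRP laminate: σ_y = 245.0 MPa, ρ = 1990 kg/m³
  CFRP laminate: M = 51.3×10⁻³
  GFRP laminate: M = 19.7×10⁻³
  maraging steel: M = 18.8×10⁻³
  silicon carbide: M = 16.2×10⁻³
CFRP laminate ranks first.

CFRP laminate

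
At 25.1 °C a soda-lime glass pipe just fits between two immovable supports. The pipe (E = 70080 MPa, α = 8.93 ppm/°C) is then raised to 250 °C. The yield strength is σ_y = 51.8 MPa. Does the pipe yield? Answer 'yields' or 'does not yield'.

E = 70080 MPa = 70.08 GPa.
ΔT = 224.9 K. Constrained thermal stress σ = E·α·ΔT = 70.08×10³ MPa × 8.93×10⁻⁶ × 224.9 = 141 MPa (compressive).
Compare to σ_y = 51.8 MPa: σ ≥ σ_y, so it yields.

yields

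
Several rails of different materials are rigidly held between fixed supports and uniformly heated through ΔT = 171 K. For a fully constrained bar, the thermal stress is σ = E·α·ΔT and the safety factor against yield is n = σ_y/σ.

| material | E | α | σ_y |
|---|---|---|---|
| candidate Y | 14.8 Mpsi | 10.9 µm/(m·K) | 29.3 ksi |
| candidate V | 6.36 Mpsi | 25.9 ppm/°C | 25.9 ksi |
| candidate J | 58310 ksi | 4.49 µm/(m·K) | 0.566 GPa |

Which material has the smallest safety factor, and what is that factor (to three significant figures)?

candidate V, n = 0.919

In consistent units (E in GPa, α in ×10⁻⁶/K, σ_y in MPa):
  candidate Y: E = 102.0, α = 10.9, σ_y = 202.0 → σ = 190 MPa, n = 1.06
  candidate V: E = 43.85, α = 25.9, σ_y = 178.6 → σ = 194 MPa, n = 0.919
  candidate J: E = 402.0, α = 4.49, σ_y = 566.0 → σ = 309 MPa, n = 1.83
Smallest n: candidate V with n = 0.919.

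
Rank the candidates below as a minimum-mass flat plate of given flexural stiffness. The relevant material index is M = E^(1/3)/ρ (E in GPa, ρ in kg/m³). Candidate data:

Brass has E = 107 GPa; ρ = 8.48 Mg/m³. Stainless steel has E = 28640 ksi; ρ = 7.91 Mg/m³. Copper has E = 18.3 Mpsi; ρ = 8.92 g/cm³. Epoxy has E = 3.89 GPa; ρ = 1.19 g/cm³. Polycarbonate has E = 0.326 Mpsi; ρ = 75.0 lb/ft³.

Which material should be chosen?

After converting to SI:
  brass: E = 107.0 GPa, ρ = 8480 kg/m³
  stainless steel: E = 197.5 GPa, ρ = 7910 kg/m³
  copper: E = 126.2 GPa, ρ = 8920 kg/m³
  epoxy: E = 3.890 GPa, ρ = 1190 kg/m³
  polycarbonate: E = 2.248 GPa, ρ = 1201 kg/m³
  epoxy: M = 1.32×10⁻³
  polycarbonate: M = 1.09×10⁻³
  stainless steel: M = 0.736×10⁻³
  copper: M = 0.562×10⁻³
  brass: M = 0.560×10⁻³
The maximum is for epoxy.

epoxy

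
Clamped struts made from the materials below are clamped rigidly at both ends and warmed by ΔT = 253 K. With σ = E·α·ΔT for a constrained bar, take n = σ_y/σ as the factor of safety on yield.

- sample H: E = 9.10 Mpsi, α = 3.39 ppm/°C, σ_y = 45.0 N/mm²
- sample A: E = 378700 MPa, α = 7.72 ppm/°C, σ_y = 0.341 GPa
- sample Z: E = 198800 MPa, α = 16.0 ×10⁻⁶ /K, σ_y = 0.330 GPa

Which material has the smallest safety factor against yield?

sample Z

In consistent units (E in GPa, α in ×10⁻⁶/K, σ_y in MPa):
  sample H: E = 62.74, α = 3.39, σ_y = 45.00 → σ = 53.8 MPa, n = 0.836
  sample A: E = 378.7, α = 7.72, σ_y = 341.0 → σ = 740 MPa, n = 0.461
  sample Z: E = 198.8, α = 16.0, σ_y = 330.0 → σ = 805 MPa, n = 0.410
Smallest n: sample Z with n = 0.410.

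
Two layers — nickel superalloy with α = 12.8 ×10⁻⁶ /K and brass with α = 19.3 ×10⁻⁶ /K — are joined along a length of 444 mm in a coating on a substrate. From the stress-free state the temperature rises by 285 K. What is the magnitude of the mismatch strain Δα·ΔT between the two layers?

Δα = |12.8 − 19.3|×10⁻⁶/K = 6.50×10⁻⁶/K.
Mismatch strain = Δα·ΔT = 6.50×10⁻⁶ × 285.0 = 1.85×10⁻³.

1.85×10⁻³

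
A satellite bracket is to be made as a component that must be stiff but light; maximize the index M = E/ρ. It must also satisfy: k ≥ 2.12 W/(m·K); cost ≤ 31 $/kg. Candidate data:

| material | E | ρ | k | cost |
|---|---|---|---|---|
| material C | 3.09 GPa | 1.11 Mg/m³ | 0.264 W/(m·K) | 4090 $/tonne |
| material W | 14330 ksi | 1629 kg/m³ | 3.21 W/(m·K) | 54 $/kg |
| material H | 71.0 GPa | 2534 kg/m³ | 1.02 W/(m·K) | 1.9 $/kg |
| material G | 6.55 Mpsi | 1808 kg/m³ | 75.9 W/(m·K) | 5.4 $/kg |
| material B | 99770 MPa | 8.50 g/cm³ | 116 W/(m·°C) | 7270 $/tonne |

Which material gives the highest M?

material G

Screen on constraints: k ≥ 2.12 W/(m·K); cost ≤ 31 $/kg. Survivors: material G, material B.
Convert each candidate to consistent units, then evaluate M:
  material G: E = 45.16 GPa, ρ = 1808 kg/m³
  material B: E = 99.77 GPa, ρ = 8500 kg/m³
  material G: M = 25.0 MN·m/kg
  material B: M = 11.7 MN·m/kg
The maximum is for material G.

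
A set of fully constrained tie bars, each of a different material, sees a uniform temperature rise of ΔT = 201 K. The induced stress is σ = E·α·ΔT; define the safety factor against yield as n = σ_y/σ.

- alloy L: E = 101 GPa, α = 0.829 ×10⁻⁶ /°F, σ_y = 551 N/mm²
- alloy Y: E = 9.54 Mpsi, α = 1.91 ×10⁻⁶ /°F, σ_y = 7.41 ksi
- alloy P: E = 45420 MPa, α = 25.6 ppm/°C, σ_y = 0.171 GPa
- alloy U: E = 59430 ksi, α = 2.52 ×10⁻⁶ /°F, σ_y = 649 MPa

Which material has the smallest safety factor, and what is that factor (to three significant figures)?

alloy P, n = 0.732

Per material, after unit conversion:
  alloy L: E = 101.0, α = 1.49, σ_y = 551.0 → σ = 30.3 MPa, n = 18.2
  alloy Y: E = 65.78, α = 3.44, σ_y = 51.09 → σ = 45.5 MPa, n = 1.12
  alloy P: E = 45.42, α = 25.6, σ_y = 171.0 → σ = 234 MPa, n = 0.732
  alloy U: E = 409.8, α = 4.54, σ_y = 649.0 → σ = 374 MPa, n = 1.74
The minimum is alloy P at n = 0.732.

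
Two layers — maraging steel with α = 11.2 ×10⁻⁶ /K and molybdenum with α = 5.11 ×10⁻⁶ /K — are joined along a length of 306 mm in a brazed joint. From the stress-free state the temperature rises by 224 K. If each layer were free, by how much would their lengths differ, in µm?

Δα = |11.2 − 5.11|×10⁻⁶/K = 6.09×10⁻⁶/K.
ΔL_mismatch = Δα·L·ΔT = 6.09×10⁻⁶ × 306.0 mm × 224.0 K = 417 µm.

417 µm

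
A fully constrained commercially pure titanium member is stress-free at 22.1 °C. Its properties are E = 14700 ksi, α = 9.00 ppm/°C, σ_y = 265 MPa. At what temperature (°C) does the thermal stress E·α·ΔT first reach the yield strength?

313 °C

E = 14700 ksi = 101.4 GPa.
E·α·ΔT = 265.0 MPa ⇒ ΔT = 265.0 / (101.4×10³ × 9.00×10⁻⁶) = 290.5 K.
T = 22.1 + 290.5 = 312.6 °C.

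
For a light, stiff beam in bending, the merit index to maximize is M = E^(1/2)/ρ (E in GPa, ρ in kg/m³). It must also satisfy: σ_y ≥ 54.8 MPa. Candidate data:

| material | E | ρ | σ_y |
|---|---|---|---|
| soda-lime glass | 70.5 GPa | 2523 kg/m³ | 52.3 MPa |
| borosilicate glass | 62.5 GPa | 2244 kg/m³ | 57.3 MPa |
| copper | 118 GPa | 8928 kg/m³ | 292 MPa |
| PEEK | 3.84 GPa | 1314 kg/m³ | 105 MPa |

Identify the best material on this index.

borosilicate glass

Screen on constraints: σ_y ≥ 54.8 MPa. Survivors: borosilicate glass, copper, PEEK.
Evaluate M for each candidate:
  borosilicate glass: M = 3.52×10⁻³
  PEEK: M = 1.49×10⁻³
  copper: M = 1.22×10⁻³
Borosilicate glass has the largest M.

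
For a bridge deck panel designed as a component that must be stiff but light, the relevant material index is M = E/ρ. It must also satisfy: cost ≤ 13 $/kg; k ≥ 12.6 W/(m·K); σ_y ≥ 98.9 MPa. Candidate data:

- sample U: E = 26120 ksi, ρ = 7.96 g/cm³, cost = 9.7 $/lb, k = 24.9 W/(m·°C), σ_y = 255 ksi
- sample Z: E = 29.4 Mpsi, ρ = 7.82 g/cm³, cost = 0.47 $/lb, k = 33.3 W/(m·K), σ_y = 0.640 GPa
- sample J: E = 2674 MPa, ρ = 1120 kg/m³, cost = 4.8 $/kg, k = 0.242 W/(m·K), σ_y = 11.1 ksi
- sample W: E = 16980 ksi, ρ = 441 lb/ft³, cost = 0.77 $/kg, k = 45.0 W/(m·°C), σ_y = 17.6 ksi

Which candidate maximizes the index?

Screen on constraints: cost ≤ 13 $/kg; k ≥ 12.6 W/(m·K); σ_y ≥ 98.9 MPa. Survivors: sample Z, sample W.
Convert each candidate to consistent units, then evaluate M:
  sample Z: E = 202.7 GPa, ρ = 7820 kg/m³
  sample W: E = 117.1 GPa, ρ = 7064 kg/m³
  sample Z: M = 25.9 MN·m/kg
  sample W: M = 16.6 MN·m/kg
The maximum is for sample Z.

sample Z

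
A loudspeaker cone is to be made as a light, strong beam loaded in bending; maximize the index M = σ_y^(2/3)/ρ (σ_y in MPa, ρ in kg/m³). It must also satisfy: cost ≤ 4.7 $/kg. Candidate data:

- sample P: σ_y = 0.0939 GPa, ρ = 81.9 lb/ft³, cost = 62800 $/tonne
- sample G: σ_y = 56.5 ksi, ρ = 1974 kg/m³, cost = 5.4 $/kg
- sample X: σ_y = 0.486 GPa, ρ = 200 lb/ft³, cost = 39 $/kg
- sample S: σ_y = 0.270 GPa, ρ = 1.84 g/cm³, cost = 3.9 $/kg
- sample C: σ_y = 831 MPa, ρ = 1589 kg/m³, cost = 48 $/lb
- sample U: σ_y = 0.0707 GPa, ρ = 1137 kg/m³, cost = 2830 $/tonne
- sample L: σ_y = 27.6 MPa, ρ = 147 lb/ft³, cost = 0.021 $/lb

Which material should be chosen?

Screen on constraints: cost ≤ 4.7 $/kg. Survivors: sample S, sample U, sample L.
Convert each candidate to consistent units, then evaluate M:
  sample S: σ_y = 270.0 MPa, ρ = 1840 kg/m³
  sample U: σ_y = 70.70 MPa, ρ = 1137 kg/m³
  sample L: σ_y = 27.60 MPa, ρ = 2355 kg/m³
  sample S: M = 22.7×10⁻³
  sample U: M = 15.0×10⁻³
  sample L: M = 3.88×10⁻³
The maximum is for sample S.

sample S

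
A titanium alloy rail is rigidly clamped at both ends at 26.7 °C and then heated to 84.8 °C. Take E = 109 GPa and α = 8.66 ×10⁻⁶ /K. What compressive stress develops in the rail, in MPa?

54.8 MPa

ΔT = 58.10 K. Constrained thermal stress σ = E·α·ΔT = 109.0×10³ MPa × 8.66×10⁻⁶ × 58.10 = 54.8 MPa (compressive).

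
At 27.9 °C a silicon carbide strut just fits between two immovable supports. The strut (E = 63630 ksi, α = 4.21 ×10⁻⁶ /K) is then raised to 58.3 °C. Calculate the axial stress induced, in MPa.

56.1 MPa

E = 63630 ksi = 438.7 GPa.
ΔT = 30.40 K. Constrained thermal stress σ = E·α·ΔT = 438.7×10³ MPa × 4.21×10⁻⁶ × 30.40 = 56.1 MPa (compressive).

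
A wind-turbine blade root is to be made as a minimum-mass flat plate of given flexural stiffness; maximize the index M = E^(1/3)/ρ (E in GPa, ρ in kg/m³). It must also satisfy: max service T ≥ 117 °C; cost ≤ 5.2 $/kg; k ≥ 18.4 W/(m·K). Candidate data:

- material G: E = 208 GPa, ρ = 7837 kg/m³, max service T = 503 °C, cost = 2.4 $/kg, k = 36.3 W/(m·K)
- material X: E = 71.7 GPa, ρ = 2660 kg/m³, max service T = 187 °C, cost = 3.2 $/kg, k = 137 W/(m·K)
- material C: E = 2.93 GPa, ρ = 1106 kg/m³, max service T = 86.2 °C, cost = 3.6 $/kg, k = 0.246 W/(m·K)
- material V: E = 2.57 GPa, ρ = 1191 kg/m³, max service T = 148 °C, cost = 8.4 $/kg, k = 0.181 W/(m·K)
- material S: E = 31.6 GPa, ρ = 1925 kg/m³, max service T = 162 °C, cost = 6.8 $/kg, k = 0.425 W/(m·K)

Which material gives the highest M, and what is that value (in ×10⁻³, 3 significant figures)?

material X, M = 1.56×10⁻³

Screen on constraints: max service T ≥ 117 °C; cost ≤ 5.2 $/kg; k ≥ 18.4 W/(m·K). Survivors: material G, material X.
Evaluate M for each candidate:
  material X: M = 1.56×10⁻³
  material G: M = 0.756×10⁻³
The maximum is for material X.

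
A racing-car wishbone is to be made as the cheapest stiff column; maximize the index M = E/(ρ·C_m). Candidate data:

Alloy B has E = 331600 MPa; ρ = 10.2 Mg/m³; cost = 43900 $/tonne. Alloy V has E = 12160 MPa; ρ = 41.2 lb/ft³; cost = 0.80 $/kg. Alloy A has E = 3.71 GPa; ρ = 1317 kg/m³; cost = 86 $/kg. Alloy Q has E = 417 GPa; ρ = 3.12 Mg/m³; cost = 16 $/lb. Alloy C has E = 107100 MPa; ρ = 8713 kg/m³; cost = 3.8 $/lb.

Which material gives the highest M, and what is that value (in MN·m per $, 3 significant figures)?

Putting every candidate on a common basis:
  alloy B: E = 331.6 GPa, ρ = 10200 kg/m³, cost = 43.90 $/kg
  alloy V: E = 12.16 GPa, ρ = 660.0 kg/m³, cost = 0.8000 $/kg
  alloy A: E = 3.710 GPa, ρ = 1317 kg/m³, cost = 86.00 $/kg
  alloy Q: E = 417.0 GPa, ρ = 3120 kg/m³, cost = 35.27 $/kg
  alloy C: E = 107.1 GPa, ρ = 8713 kg/m³, cost = 8.377 $/kg
  alloy V: M = 23.0 MN·m per $
  alloy Q: M = 3.79 MN·m per $
  alloy C: M = 1.47 MN·m per $
  alloy B: M = 0.741 MN·m per $
  alloy A: M = 0.0328 MN·m per $
The maximum is for alloy V.

alloy V, M = 23.0 MN·m per $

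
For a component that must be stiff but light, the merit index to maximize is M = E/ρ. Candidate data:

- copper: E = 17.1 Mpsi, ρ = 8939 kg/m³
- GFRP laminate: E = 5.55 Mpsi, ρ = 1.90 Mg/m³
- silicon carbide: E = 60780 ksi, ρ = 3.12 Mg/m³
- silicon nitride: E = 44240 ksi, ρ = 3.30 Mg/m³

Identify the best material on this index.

Normalizing units and computing the index:
  copper: E = 117.9 GPa, ρ = 8939 kg/m³
  GFRP laminate: E = 38.27 GPa, ρ = 1900 kg/m³
  silicon carbide: E = 419.1 GPa, ρ = 3120 kg/m³
  silicon nitride: E = 305.0 GPa, ρ = 3300 kg/m³
  silicon carbide: M = 134 MN·m/kg
  silicon nitride: M = 92.4 MN·m/kg
  GFRP laminate: M = 20.1 MN·m/kg
  copper: M = 13.2 MN·m/kg
Silicon carbide ranks first.

silicon carbide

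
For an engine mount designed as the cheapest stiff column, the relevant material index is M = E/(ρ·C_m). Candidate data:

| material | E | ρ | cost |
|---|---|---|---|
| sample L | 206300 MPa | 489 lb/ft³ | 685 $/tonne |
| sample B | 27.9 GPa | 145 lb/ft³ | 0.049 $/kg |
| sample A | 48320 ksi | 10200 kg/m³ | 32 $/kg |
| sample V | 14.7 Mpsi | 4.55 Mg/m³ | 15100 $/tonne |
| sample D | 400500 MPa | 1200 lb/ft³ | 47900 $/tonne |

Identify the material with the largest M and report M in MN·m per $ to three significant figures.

After converting to SI:
  sample L: E = 206.3 GPa, ρ = 7833 kg/m³, cost = 0.6850 $/kg
  sample B: E = 27.90 GPa, ρ = 2323 kg/m³, cost = 0.04900 $/kg
  sample A: E = 333.2 GPa, ρ = 10200 kg/m³, cost = 32.00 $/kg
  sample V: E = 101.4 GPa, ρ = 4550 kg/m³, cost = 15.10 $/kg
  sample D: E = 400.5 GPa, ρ = 19220 kg/m³, cost = 47.90 $/kg
  sample B: M = 245 MN·m per $
  sample L: M = 38.4 MN·m per $
  sample V: M = 1.48 MN·m per $
  sample A: M = 1.02 MN·m per $
  sample D: M = 0.435 MN·m per $
Sample B ranks first.

sample B, M = 245 MN·m per $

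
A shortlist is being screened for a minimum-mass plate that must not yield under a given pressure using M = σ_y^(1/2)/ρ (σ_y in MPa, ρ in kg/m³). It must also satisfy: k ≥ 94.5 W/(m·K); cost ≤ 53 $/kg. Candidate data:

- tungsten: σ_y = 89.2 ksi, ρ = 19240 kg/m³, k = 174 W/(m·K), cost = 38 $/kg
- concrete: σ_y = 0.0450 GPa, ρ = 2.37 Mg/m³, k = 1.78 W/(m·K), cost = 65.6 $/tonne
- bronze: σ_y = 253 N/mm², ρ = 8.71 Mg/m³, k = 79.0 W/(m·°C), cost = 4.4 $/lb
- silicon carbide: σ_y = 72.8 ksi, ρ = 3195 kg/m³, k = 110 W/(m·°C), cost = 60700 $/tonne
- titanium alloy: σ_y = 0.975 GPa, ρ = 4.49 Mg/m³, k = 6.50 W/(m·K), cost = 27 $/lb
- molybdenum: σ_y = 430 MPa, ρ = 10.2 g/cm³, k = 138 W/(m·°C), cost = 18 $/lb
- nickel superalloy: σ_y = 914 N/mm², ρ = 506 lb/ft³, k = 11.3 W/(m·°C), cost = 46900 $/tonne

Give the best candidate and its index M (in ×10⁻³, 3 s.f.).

molybdenum, M = 2.03×10⁻³

Screen on constraints: k ≥ 94.5 W/(m·K); cost ≤ 53 $/kg. Survivors: tungsten, molybdenum.
After converting to SI:
  tungsten: σ_y = 615.0 MPa, ρ = 19240 kg/m³
  molybdenum: σ_y = 430.0 MPa, ρ = 10200 kg/m³
  molybdenum: M = 2.03×10⁻³
  tungsten: M = 1.29×10⁻³
Highest index: molybdenum.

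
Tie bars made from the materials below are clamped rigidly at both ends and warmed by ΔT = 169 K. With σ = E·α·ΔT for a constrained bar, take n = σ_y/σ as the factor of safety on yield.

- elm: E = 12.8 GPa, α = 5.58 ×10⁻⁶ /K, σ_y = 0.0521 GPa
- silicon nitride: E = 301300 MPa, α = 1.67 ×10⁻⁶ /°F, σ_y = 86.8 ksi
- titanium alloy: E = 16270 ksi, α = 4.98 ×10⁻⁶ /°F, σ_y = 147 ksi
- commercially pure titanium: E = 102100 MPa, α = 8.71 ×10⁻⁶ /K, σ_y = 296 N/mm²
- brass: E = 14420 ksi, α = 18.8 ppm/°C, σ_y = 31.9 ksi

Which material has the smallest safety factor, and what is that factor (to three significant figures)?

brass, n = 0.696

Per material, after unit conversion:
  elm: E = 12.80, α = 5.58, σ_y = 52.10 → σ = 12.1 MPa, n = 4.32
  silicon nitride: E = 301.3, α = 3.01, σ_y = 598.5 → σ = 153 MPa, n = 3.91
  titanium alloy: E = 112.2, α = 8.96, σ_y = 1014 → σ = 170 MPa, n = 5.96
  commercially pure titanium: E = 102.1, α = 8.71, σ_y = 296.0 → σ = 150 MPa, n = 1.97
  brass: E = 99.42, α = 18.8, σ_y = 219.9 → σ = 316 MPa, n = 0.696
The minimum is brass at n = 0.696.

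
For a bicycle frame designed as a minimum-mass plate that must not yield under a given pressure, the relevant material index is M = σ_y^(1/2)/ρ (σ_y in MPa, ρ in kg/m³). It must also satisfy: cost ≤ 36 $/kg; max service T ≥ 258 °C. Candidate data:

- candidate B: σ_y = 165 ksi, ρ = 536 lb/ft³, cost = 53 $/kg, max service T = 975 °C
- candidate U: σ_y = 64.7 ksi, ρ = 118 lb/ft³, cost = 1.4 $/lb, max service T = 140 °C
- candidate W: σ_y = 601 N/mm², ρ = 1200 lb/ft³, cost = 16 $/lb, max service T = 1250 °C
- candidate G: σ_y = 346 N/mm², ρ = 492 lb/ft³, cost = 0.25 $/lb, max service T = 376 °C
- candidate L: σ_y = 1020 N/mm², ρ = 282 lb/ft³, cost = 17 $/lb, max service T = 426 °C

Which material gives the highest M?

Screen on constraints: cost ≤ 36 $/kg; max service T ≥ 258 °C. Survivors: candidate W, candidate G.
Convert each candidate to consistent units, then evaluate M:
  candidate W: σ_y = 601.0 MPa, ρ = 19220 kg/m³
  candidate G: σ_y = 346.0 MPa, ρ = 7881 kg/m³
  candidate G: M = 2.36×10⁻³
  candidate W: M = 1.28×10⁻³
Candidate G has the largest M.

candidate G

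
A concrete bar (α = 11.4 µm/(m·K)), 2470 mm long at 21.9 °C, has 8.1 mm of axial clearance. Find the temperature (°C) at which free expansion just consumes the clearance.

α·L₀·ΔT = 8.1 mm ⇒ ΔT = 8.1 / (11.4×10⁻⁶ × 2470.0) = 287.7 K.
T = 21.9 + 287.7 = 309.6 °C.

310 °C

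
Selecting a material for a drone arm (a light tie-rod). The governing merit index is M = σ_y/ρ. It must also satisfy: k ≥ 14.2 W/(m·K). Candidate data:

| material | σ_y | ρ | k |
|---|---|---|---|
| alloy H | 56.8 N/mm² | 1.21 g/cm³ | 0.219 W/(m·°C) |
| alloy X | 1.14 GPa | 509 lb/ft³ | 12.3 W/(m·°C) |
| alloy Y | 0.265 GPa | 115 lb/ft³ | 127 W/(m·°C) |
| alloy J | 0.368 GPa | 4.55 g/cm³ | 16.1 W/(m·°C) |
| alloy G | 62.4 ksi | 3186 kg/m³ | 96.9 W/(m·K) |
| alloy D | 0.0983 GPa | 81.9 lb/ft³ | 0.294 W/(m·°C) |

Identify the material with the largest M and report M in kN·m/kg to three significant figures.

Screen on constraints: k ≥ 14.2 W/(m·K). Survivors: alloy Y, alloy J, alloy G.
After converting to SI:
  alloy Y: σ_y = 265.0 MPa, ρ = 1842 kg/m³
  alloy J: σ_y = 368.0 MPa, ρ = 4550 kg/m³
  alloy G: σ_y = 430.2 MPa, ρ = 3186 kg/m³
  alloy Y: M = 144 kN·m/kg
  alloy G: M = 135 kN·m/kg
  alloy J: M = 80.9 kN·m/kg
The maximum is for alloy Y.

alloy Y, M = 144 kN·m/kg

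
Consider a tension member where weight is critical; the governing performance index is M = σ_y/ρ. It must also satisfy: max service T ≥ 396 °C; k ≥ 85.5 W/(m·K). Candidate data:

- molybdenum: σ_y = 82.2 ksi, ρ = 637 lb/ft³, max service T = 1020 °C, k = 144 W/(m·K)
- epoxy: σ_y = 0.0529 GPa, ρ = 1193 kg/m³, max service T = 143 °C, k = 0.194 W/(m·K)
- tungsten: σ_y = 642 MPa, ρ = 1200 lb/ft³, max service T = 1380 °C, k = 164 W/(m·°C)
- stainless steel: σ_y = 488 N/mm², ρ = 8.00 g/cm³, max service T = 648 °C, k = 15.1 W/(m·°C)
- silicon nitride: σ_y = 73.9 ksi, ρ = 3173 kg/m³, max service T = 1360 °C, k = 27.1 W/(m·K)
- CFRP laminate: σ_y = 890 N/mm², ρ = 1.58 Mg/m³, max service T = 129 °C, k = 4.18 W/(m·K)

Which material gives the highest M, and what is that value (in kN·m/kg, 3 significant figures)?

Screen on constraints: max service T ≥ 396 °C; k ≥ 85.5 W/(m·K). Survivors: molybdenum, tungsten.
Normalizing units and computing the index:
  molybdenum: σ_y = 566.7 MPa, ρ = 10200 kg/m³
  tungsten: σ_y = 642.0 MPa, ρ = 19220 kg/m³
  molybdenum: M = 55.5 kN·m/kg
  tungsten: M = 33.4 kN·m/kg
Highest index: molybdenum.

molybdenum, M = 55.5 kN·m/kg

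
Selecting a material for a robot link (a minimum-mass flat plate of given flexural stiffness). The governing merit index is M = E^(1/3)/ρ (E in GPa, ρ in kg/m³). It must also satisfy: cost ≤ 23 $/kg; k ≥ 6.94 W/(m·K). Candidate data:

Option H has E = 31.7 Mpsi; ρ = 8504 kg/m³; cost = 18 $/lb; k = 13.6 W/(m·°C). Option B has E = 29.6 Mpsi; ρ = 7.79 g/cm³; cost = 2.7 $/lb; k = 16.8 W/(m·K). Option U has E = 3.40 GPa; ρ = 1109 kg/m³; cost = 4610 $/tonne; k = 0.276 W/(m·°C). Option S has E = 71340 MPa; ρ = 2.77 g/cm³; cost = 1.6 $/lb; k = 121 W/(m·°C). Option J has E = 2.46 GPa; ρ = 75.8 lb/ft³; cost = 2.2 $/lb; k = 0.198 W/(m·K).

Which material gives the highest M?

option S

Screen on constraints: cost ≤ 23 $/kg; k ≥ 6.94 W/(m·K). Survivors: option B, option S.
Convert each candidate to consistent units, then evaluate M:
  option B: E = 204.1 GPa, ρ = 7790 kg/m³
  option S: E = 71.34 GPa, ρ = 2770 kg/m³
  option S: M = 1.50×10⁻³
  option B: M = 0.756×10⁻³
Option S has the largest M.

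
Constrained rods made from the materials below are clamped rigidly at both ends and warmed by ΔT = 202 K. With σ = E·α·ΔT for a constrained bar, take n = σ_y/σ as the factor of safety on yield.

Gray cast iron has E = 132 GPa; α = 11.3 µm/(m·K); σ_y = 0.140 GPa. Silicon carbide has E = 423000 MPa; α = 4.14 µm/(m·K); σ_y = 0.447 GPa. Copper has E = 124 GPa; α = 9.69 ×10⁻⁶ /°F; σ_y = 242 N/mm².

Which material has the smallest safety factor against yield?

gray cast iron

In consistent units (E in GPa, α in ×10⁻⁶/K, σ_y in MPa):
  gray cast iron: E = 132.0, α = 11.3, σ_y = 140.0 → σ = 301 MPa, n = 0.465
  silicon carbide: E = 423.0, α = 4.14, σ_y = 447.0 → σ = 354 MPa, n = 1.26
  copper: E = 124.0, α = 17.4, σ_y = 242.0 → σ = 437 MPa, n = 0.554
The minimum is gray cast iron at n = 0.465.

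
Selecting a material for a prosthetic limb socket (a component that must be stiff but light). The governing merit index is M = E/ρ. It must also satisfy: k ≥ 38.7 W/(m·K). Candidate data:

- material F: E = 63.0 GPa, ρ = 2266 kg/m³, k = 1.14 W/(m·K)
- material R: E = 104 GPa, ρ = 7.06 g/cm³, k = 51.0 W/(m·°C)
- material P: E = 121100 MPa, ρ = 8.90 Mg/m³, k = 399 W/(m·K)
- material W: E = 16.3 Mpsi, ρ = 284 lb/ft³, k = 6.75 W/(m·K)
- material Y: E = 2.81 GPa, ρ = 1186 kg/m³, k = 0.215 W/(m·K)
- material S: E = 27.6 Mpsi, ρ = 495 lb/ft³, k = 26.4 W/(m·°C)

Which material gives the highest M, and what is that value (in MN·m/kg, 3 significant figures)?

material R, M = 14.7 MN·m/kg

Screen on constraints: k ≥ 38.7 W/(m·K). Survivors: material R, material P.
Putting every candidate on a common basis:
  material R: E = 104.0 GPa, ρ = 7060 kg/m³
  material P: E = 121.1 GPa, ρ = 8900 kg/m³
  material R: M = 14.7 MN·m/kg
  material P: M = 13.6 MN·m/kg
Material R ranks first.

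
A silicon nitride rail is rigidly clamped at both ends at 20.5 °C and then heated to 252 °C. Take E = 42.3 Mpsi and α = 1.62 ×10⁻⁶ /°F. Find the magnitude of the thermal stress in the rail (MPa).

197 MPa

E = 42.3 Mpsi = 291.6 GPa.
α = 1.62×10⁻⁶/°F × 9/5 = 2.92×10⁻⁶/K.
ΔT = 231.5 K. Constrained thermal stress σ = E·α·ΔT = 291.6×10³ MPa × 2.92×10⁻⁶ × 231.5 = 197 MPa (compressive).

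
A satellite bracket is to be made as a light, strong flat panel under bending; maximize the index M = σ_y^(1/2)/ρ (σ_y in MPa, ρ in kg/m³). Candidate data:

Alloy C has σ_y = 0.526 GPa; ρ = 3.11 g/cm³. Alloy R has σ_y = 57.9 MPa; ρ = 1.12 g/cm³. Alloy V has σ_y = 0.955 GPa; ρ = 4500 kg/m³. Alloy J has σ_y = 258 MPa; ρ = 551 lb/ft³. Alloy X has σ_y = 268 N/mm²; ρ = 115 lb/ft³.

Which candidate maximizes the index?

alloy X

Putting every candidate on a common basis:
  alloy C: σ_y = 526.0 MPa, ρ = 3110 kg/m³
  alloy R: σ_y = 57.90 MPa, ρ = 1120 kg/m³
  alloy V: σ_y = 955.0 MPa, ρ = 4500 kg/m³
  alloy J: σ_y = 258.0 MPa, ρ = 8826 kg/m³
  alloy X: σ_y = 268.0 MPa, ρ = 1842 kg/m³
  alloy X: M = 8.89×10⁻³
  alloy C: M = 7.37×10⁻³
  alloy V: M = 6.87×10⁻³
  alloy R: M = 6.79×10⁻³
  alloy J: M = 1.82×10⁻³
Alloy X ranks first.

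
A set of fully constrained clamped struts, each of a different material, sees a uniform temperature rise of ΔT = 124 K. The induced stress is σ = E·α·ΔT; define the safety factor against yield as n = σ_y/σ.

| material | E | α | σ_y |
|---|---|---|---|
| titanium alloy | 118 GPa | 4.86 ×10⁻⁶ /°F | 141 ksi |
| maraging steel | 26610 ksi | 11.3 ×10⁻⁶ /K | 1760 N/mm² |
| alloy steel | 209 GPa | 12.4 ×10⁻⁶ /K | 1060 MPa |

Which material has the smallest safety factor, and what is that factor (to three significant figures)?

With everything in SI (GPa, ×10⁻⁶/K, MPa):
  titanium alloy: E = 118.0, α = 8.75, σ_y = 972.2 → σ = 128 MPa, n = 7.59
  maraging steel: E = 183.5, α = 11.3, σ_y = 1760 → σ = 257 MPa, n = 6.85
  alloy steel: E = 209.0, α = 12.4, σ_y = 1060 → σ = 321 MPa, n = 3.30
The minimum is alloy steel at n = 3.30.

alloy steel, n = 3.30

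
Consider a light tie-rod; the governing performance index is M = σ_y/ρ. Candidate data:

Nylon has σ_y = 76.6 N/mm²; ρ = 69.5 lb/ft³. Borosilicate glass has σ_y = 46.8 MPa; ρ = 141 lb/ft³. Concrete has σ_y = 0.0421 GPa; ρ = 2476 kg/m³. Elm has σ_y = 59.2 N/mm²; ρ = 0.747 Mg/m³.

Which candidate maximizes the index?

Normalizing units and computing the index:
  nylon: σ_y = 76.60 MPa, ρ = 1113 kg/m³
  borosilicate glass: σ_y = 46.80 MPa, ρ = 2259 kg/m³
  concrete: σ_y = 42.10 MPa, ρ = 2476 kg/m³
  elm: σ_y = 59.20 MPa, ρ = 747.0 kg/m³
  elm: M = 79.3 kN·m/kg
  nylon: M = 68.8 kN·m/kg
  borosilicate glass: M = 20.7 kN·m/kg
  concrete: M = 17.0 kN·m/kg
Highest index: elm.

elm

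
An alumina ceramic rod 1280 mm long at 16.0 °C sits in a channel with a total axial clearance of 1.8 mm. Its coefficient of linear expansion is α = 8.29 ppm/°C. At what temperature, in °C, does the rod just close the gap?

α·L₀·ΔT = 1.8 mm ⇒ ΔT = 1.8 / (8.29×10⁻⁶ × 1280.0) = 169.6 K.
T = 16.0 + 169.6 = 185.6 °C.

186 °C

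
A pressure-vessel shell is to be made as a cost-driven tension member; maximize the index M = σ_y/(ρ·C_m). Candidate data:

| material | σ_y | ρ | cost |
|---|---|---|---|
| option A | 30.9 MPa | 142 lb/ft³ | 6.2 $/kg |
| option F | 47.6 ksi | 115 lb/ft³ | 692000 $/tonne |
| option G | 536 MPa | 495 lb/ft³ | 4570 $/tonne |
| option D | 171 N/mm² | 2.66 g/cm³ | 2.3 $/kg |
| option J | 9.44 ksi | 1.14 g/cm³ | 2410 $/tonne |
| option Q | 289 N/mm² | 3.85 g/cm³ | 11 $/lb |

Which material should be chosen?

option D

In SI units:
  option A: σ_y = 30.90 MPa, ρ = 2275 kg/m³, cost = 6.200 $/kg
  option F: σ_y = 328.2 MPa, ρ = 1842 kg/m³, cost = 692.0 $/kg
  option G: σ_y = 536.0 MPa, ρ = 7929 kg/m³, cost = 4.570 $/kg
  option D: σ_y = 171.0 MPa, ρ = 2660 kg/m³, cost = 2.300 $/kg
  option J: σ_y = 65.09 MPa, ρ = 1140 kg/m³, cost = 2.410 $/kg
  option Q: σ_y = 289.0 MPa, ρ = 3850 kg/m³, cost = 24.25 $/kg
  option D: M = 28.0 kN·m per $
  option J: M = 23.7 kN·m per $
  option G: M = 14.8 kN·m per $
  option Q: M = 3.10 kN·m per $
  option A: M = 2.19 kN·m per $
  option F: M = 0.257 kN·m per $
Highest index: option D.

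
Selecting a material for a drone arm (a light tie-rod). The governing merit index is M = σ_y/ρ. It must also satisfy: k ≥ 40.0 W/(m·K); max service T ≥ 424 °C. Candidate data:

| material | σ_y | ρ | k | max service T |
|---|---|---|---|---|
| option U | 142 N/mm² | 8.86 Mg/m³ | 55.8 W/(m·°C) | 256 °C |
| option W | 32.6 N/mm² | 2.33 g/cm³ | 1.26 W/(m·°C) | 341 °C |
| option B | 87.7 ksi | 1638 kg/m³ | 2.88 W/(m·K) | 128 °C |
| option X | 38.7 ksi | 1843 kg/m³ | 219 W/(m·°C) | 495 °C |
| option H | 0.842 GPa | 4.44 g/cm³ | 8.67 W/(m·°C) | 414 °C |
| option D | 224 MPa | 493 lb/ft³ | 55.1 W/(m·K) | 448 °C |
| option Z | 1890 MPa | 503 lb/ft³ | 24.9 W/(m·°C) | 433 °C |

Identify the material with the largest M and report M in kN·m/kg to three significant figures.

Screen on constraints: k ≥ 40.0 W/(m·K); max service T ≥ 424 °C. Survivors: option X, option D.
After converting to SI:
  option X: σ_y = 266.8 MPa, ρ = 1843 kg/m³
  option D: σ_y = 224.0 MPa, ρ = 7897 kg/m³
  option X: M = 145 kN·m/kg
  option D: M = 28.4 kN·m/kg
Option X has the largest M.

option X, M = 145 kN·m/kg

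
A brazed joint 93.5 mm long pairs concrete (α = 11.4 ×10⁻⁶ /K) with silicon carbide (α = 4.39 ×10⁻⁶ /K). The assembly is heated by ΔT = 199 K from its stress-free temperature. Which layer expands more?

concrete

α(concrete) = 11.4×10⁻⁶/K vs α(silicon carbide) = 4.39×10⁻⁶/K.
Higher α expands more for the same ΔT: concrete.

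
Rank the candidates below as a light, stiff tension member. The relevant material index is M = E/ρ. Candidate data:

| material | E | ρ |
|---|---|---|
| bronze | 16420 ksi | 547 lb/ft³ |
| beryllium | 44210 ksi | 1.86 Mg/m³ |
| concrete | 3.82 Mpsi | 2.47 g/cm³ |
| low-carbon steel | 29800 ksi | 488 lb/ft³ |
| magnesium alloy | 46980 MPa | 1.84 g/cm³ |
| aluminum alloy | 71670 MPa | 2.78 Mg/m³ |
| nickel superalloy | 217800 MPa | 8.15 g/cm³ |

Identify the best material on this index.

Putting every candidate on a common basis:
  bronze: E = 113.2 GPa, ρ = 8762 kg/m³
  beryllium: E = 304.8 GPa, ρ = 1860 kg/m³
  concrete: E = 26.34 GPa, ρ = 2470 kg/m³
  low-carbon steel: E = 205.5 GPa, ρ = 7817 kg/m³
  magnesium alloy: E = 46.98 GPa, ρ = 1840 kg/m³
  aluminum alloy: E = 71.67 GPa, ρ = 2780 kg/m³
  nickel superalloy: E = 217.8 GPa, ρ = 8150 kg/m³
  beryllium: M = 164 MN·m/kg
  nickel superalloy: M = 26.7 MN·m/kg
  low-carbon steel: M = 26.3 MN·m/kg
  aluminum alloy: M = 25.8 MN·m/kg
  magnesium alloy: M = 25.5 MN·m/kg
  bronze: M = 12.9 MN·m/kg
  concrete: M = 10.7 MN·m/kg
Highest index: beryllium.

beryllium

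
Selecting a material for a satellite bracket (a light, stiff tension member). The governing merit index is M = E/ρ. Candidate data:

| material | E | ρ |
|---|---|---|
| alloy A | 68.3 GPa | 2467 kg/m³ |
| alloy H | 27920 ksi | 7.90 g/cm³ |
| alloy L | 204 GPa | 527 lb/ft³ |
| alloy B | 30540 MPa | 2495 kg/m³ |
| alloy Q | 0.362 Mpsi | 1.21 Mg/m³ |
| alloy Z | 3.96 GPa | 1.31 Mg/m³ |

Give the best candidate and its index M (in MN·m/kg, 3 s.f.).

alloy A, M = 27.7 MN·m/kg

Convert each candidate to consistent units, then evaluate M:
  alloy A: E = 68.30 GPa, ρ = 2467 kg/m³
  alloy H: E = 192.5 GPa, ρ = 7900 kg/m³
  alloy L: E = 204.0 GPa, ρ = 8442 kg/m³
  alloy B: E = 30.54 GPa, ρ = 2495 kg/m³
  alloy Q: E = 2.496 GPa, ρ = 1210 kg/m³
  alloy Z: E = 3.960 GPa, ρ = 1310 kg/m³
  alloy A: M = 27.7 MN·m/kg
  alloy H: M = 24.4 MN·m/kg
  alloy L: M = 24.2 MN·m/kg
  alloy B: M = 12.2 MN·m/kg
  alloy Z: M = 3.02 MN·m/kg
  alloy Q: M = 2.06 MN·m/kg
Alloy A has the largest M.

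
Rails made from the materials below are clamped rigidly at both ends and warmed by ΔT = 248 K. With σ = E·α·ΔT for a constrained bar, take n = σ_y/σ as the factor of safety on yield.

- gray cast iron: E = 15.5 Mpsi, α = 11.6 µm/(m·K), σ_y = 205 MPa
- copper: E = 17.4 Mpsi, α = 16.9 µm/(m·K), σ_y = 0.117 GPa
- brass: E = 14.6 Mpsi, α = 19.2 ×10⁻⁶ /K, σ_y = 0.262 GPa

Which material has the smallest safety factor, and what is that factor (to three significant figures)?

Converting E to GPa, α to ×10⁻⁶/K, σ_y to MPa, then σ and n for each:
  gray cast iron: E = 106.9, α = 11.6, σ_y = 205.0 → σ = 307 MPa, n = 0.667
  copper: E = 120.0, α = 16.9, σ_y = 117.0 → σ = 503 MPa, n = 0.233
  brass: E = 100.7, α = 19.2, σ_y = 262.0 → σ = 479 MPa, n = 0.547
Smallest n: copper with n = 0.233.

copper, n = 0.233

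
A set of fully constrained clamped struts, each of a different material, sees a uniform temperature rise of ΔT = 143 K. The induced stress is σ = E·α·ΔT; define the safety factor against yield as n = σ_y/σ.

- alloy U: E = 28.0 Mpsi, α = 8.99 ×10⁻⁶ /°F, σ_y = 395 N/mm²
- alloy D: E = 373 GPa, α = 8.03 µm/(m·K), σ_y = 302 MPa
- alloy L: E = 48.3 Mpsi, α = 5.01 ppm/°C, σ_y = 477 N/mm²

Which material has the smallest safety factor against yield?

alloy D

In consistent units (E in GPa, α in ×10⁻⁶/K, σ_y in MPa):
  alloy U: E = 193.1, α = 16.2, σ_y = 395.0 → σ = 447 MPa, n = 0.884
  alloy D: E = 373.0, α = 8.03, σ_y = 302.0 → σ = 428 MPa, n = 0.705
  alloy L: E = 333.0, α = 5.01, σ_y = 477.0 → σ = 239 MPa, n = 2.00
Smallest n: alloy D with n = 0.705.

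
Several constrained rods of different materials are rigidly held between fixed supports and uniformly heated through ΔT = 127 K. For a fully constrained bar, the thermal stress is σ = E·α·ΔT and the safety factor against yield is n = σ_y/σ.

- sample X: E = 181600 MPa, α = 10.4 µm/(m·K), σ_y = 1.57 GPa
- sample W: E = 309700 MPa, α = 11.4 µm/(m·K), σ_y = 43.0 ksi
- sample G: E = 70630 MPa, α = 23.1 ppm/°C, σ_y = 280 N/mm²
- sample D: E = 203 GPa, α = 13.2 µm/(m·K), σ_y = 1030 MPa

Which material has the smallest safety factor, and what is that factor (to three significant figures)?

In consistent units (E in GPa, α in ×10⁻⁶/K, σ_y in MPa):
  sample X: E = 181.6, α = 10.4, σ_y = 1570 → σ = 240 MPa, n = 6.55
  sample W: E = 309.7, α = 11.4, σ_y = 296.5 → σ = 448 MPa, n = 0.661
  sample G: E = 70.63, α = 23.1, σ_y = 280.0 → σ = 207 MPa, n = 1.35
  sample D: E = 203.0, α = 13.2, σ_y = 1030 → σ = 340 MPa, n = 3.03
The minimum is sample W at n = 0.661.

sample W, n = 0.661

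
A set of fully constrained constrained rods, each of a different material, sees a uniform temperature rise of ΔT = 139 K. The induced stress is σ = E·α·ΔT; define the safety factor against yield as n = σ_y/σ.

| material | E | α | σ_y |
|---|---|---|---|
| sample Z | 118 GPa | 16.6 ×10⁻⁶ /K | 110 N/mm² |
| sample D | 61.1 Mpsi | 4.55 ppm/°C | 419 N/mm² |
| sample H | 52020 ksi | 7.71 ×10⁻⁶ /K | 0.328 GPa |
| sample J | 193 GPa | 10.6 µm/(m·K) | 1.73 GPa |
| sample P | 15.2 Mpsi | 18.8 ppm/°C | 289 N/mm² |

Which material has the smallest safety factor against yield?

sample Z

With everything in SI (GPa, ×10⁻⁶/K, MPa):
  sample Z: E = 118.0, α = 16.6, σ_y = 110.0 → σ = 272 MPa, n = 0.404
  sample D: E = 421.3, α = 4.55, σ_y = 419.0 → σ = 266 MPa, n = 1.57
  sample H: E = 358.7, α = 7.71, σ_y = 328.0 → σ = 384 MPa, n = 0.853
  sample J: E = 193.0, α = 10.6, σ_y = 1730 → σ = 284 MPa, n = 6.08
  sample P: E = 104.8, α = 18.8, σ_y = 289.0 → σ = 274 MPa, n = 1.06
Sample Z has the lowest safety factor, n = 0.404.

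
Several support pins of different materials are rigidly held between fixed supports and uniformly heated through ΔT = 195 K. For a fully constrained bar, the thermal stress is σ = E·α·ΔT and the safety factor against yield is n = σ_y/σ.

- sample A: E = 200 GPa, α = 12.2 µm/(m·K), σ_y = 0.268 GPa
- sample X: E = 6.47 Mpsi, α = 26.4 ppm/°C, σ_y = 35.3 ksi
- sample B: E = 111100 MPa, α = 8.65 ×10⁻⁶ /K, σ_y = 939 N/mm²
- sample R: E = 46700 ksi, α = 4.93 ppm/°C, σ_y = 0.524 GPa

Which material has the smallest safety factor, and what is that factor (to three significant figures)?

Converting E to GPa, α to ×10⁻⁶/K, σ_y to MPa, then σ and n for each:
  sample A: E = 200.0, α = 12.2, σ_y = 268.0 → σ = 476 MPa, n = 0.563
  sample X: E = 44.61, α = 26.4, σ_y = 243.4 → σ = 230 MPa, n = 1.06
  sample B: E = 111.1, α = 8.65, σ_y = 939.0 → σ = 187 MPa, n = 5.01
  sample R: E = 322.0, α = 4.93, σ_y = 524.0 → σ = 310 MPa, n = 1.69
Sample A has the lowest safety factor, n = 0.563.

sample A, n = 0.563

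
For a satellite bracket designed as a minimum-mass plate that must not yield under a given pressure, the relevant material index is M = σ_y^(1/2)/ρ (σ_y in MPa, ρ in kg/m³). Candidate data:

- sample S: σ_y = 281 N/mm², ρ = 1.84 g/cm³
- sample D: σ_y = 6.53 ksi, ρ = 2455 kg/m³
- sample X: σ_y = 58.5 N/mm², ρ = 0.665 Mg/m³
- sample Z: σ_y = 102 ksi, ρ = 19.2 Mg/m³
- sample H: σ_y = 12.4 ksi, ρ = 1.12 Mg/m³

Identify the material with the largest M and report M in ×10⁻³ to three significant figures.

sample X, M = 11.5×10⁻³

After converting to SI:
  sample S: σ_y = 281.0 MPa, ρ = 1840 kg/m³
  sample D: σ_y = 45.02 MPa, ρ = 2455 kg/m³
  sample X: σ_y = 58.50 MPa, ρ = 665.0 kg/m³
  sample Z: σ_y = 703.3 MPa, ρ = 19200 kg/m³
  sample H: σ_y = 85.50 MPa, ρ = 1120 kg/m³
  sample X: M = 11.5×10⁻³
  sample S: M = 9.11×10⁻³
  sample H: M = 8.26×10⁻³
  sample D: M = 2.73×10⁻³
  sample Z: M = 1.38×10⁻³
Highest index: sample X.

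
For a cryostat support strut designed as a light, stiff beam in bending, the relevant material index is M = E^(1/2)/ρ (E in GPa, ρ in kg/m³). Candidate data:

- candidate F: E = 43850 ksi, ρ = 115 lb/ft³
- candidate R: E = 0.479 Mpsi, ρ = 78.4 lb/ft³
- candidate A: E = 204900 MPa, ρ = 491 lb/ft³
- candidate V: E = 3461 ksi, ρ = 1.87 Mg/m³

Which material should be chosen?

Normalizing units and computing the index:
  candidate F: E = 302.3 GPa, ρ = 1842 kg/m³
  candidate R: E = 3.303 GPa, ρ = 1256 kg/m³
  candidate A: E = 204.9 GPa, ρ = 7865 kg/m³
  candidate V: E = 23.86 GPa, ρ = 1870 kg/m³
  candidate F: M = 9.44×10⁻³
  candidate V: M = 2.61×10⁻³
  candidate A: M = 1.82×10⁻³
  candidate R: M = 1.45×10⁻³
The maximum is for candidate F.

candidate F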